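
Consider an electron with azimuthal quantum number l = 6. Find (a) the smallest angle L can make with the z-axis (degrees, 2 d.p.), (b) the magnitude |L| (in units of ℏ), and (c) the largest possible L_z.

θ_min ≈ 22.21°; |L| = √42 ℏ ≈ 6.481ℏ; L_z,max = 6ℏ

cos θ_min = 6/√42, so θ_min ≈ 22.21°.
|L| = ℏ√(6·7) = √42 ℏ ≈ 6.481ℏ.
L_z,max = lℏ = 6ℏ.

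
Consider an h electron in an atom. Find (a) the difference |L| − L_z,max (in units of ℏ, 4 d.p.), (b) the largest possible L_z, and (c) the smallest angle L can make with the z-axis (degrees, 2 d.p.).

The letter h corresponds to l = 5.
|L| − L_z,max = (√30 − 5)ℏ ≈ 0.4772ℏ.
L_z,max = lℏ = 5ℏ.
cos θ_min = 5/√30, so θ_min ≈ 24.09°.

|L|−L_z,max ≈ 0.4772ℏ; L_z,max = 5ℏ; θ_min ≈ 24.09°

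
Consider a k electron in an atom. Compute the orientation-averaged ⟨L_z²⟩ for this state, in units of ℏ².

⟨L_z²⟩ = 18.67 ℏ²

A k state has l = 7.
m_l runs from −7 to 7, i.e. {-7, -6, -5, -4, -3, -2, -1, 0, 1, 2, 3, 4, 5, 6, 7}.
Average of L_z² over 15 states: 280/15 ℏ² = 18.67 ℏ².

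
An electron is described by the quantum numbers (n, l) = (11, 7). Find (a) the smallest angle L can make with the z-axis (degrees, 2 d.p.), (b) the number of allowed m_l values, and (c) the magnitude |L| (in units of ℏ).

cos θ_min = 7/√56, so θ_min ≈ 20.70°.
There are 2l+1 = 15 values of m_l.
|L| = ℏ√(7·8) = 2√14 ℏ ≈ 7.483ℏ.

θ_min ≈ 20.70°; 15 values; |L| = 2√14 ℏ ≈ 7.483ℏ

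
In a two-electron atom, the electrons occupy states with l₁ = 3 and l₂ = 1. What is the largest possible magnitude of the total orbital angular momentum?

L runs from |3 − 1| = 2 to 3 + 1 = 4.
So L can be 2, 3, 4.
The largest magnitude corresponds to L = 4: |L_tot| = ℏ√(4·5) = 2√5 ℏ.

|L_tot|_max = 2√5 ℏ ≈ 4.472ℏ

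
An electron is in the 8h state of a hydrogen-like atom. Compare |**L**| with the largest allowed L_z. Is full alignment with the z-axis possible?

For 8h, l = 5.
|L| = √30 ℏ ≈ 5.4772ℏ, while L_z,max = lℏ = 5ℏ.
Since |L| > L_z,max, the vector can never point exactly along z; the closest it comes is θ_min = arccos(5/√30) ≈ 24.1°.

No: L_z,max = 5ℏ < |L| = √30 ℏ ≈ 5.477ℏ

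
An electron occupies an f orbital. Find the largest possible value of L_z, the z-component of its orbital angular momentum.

An f state has l = 3.
L_z = m_l ℏ with m_l ∈ {−3, …, 3}; the maximum is m_l = 3.

L_z,max = 3ℏ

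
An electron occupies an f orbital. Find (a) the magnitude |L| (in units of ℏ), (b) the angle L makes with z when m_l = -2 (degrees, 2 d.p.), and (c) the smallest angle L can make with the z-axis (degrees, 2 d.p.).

For an f orbital, l = 3.
|L| = ℏ√(3·4) = 2√3 ℏ ≈ 3.464ℏ.
For m_l = -2: cos θ = -2/√12, θ ≈ 125.26°.
cos θ_min = 3/√12, so θ_min ≈ 30.00°.

|L| = 2√3 ℏ ≈ 3.464ℏ; θ(m_l=-2) ≈ 125.26°; θ_min ≈ 30.00°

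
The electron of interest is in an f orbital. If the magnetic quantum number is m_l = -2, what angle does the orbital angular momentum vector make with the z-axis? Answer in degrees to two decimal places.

θ ≈ 125.26°

An f state has l = 3.
|L|² = l(l+1)ℏ² = 12ℏ², so |L| = 2√3 ℏ.
L_z = m_l ℏ = −2ℏ.
cos θ = L_z/|L| = -2/√12, so θ ≈ 125.26°.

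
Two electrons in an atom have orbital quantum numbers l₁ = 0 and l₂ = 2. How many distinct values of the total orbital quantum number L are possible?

1

By the triangle rule, |l₁ − l₂| ≤ L ≤ l₁ + l₂.
So L can be 2.
That is 1 value.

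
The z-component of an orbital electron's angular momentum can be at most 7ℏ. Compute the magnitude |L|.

|L| = 2√14 ℏ ≈ 7.483ℏ

The maximum L_z equals lℏ, giving l = 7.
|L| = √(l(l+1)) ℏ = 2√14 ℏ.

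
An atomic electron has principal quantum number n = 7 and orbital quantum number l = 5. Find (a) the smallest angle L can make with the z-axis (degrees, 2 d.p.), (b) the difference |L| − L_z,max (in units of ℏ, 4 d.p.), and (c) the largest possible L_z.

cos θ_min = 5/√30, so θ_min ≈ 24.09°.
|L| − L_z,max = (√30 − 5)ℏ ≈ 0.4772ℏ.
L_z,max = lℏ = 5ℏ.

θ_min ≈ 24.09°; |L|−L_z,max ≈ 0.4772ℏ; L_z,max = 5ℏ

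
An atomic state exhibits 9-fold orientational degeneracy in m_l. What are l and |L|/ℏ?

9 = 2l + 1, so l = (9−1)/2 = 4.
Then |L| = √(l(l+1)) ℏ = 2√5 ℏ.

l = 4, |L| = 2√5 ℏ ≈ 4.472ℏ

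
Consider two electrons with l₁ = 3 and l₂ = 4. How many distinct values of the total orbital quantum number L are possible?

7

The total orbital quantum number L ranges from |l₁ − l₂| to l₁ + l₂ in integer steps.
Allowed values: L = 1, 2, 3, 4, 5, 6, 7.
That is 7 values.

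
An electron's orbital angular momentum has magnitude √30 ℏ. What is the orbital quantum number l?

l = 5

|L| = ℏ√(l(l+1)), so l(l+1) = 30.
The positive root is l = 5.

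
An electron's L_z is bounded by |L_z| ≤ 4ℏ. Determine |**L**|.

The maximum L_z equals lℏ, giving l = 4.
|L| = √(l(l+1)) ℏ = 2√5 ℏ.

|L| = 2√5 ℏ ≈ 4.472ℏ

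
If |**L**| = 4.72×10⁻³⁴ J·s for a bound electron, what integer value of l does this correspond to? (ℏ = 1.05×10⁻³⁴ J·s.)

Dividing by ℏ: |L|/ℏ ≈ 4.495.
(|L|/ℏ)² = l(l+1) ≈ 20.21 ⇒ l = 4.

l = 4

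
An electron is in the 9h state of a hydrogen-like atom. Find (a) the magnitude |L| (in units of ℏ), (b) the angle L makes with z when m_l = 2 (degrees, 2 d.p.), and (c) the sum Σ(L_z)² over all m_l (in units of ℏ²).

|L| = √30 ℏ ≈ 5.477ℏ; θ(m_l=2) ≈ 68.58°; Σ(L_z)² = 110 ℏ²

For 9h, l = 5.
|L| = ℏ√(5·6) = √30 ℏ ≈ 5.477ℏ.
For m_l = 2: cos θ = 2/√30, θ ≈ 68.58°.
Σ m_l² = 110, so Σ(L_z)² = 110 ℏ².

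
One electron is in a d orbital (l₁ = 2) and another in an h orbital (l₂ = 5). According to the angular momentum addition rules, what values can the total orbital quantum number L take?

L runs from |2 − 5| = 3 to 2 + 5 = 7.
Allowed values: L = 3, 4, 5, 6, 7.

L = 3, 4, 5, 6, 7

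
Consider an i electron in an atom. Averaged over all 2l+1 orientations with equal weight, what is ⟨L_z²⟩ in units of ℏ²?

The letter i corresponds to l = 6.
The allowed m_l values are -6, -5, -4, -3, -2, -1, 0, 1, 2, 3, 4, 5, 6.
⟨L_z²⟩ = ℏ²·(Σ m_l²)/(2l+1) = ℏ²·182/13 = 14ℏ².

⟨L_z²⟩ = 14 ℏ²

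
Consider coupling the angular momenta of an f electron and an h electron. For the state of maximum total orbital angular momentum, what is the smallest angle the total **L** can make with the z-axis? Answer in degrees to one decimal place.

θ_min ≈ 19.5°

Angular momentum addition gives L = |l₁ − l₂|, …, l₁ + l₂.
So L can be 2, 3, 4, 5, 6, 7, 8.
The maximum is L = 8, with |L_tot| = ℏ√(8·9) = 6√2 ℏ.
The minimum angle with z is arccos(8/√72) ≈ 19.5°.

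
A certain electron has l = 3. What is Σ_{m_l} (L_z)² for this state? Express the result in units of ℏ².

m_l ∈ {-3, -2, -1, 0, 1, 2, 3}.
Σ m_l² = l(l+1)(2l+1)/3 = 3·4·7/3 = 28.

Σ(L_z)² = 28 ℏ²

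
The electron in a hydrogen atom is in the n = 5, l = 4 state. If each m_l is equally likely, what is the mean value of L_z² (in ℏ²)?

m_l runs from −4 to 4, i.e. {-4, -3, -2, -1, 0, 1, 2, 3, 4}.
Average of L_z² over 9 states: 60/9 ℏ² = 6.667 ℏ².

⟨L_z²⟩ = 6.667 ℏ²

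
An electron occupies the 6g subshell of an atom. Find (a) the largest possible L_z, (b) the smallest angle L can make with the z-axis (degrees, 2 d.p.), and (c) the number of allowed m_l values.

L_z,max = 4ℏ; θ_min ≈ 26.57°; 9 values

The 6g subshell has l = 4.
L_z,max = lℏ = 4ℏ.
cos θ_min = 4/√20, so θ_min ≈ 26.57°.
There are 2l+1 = 9 values of m_l.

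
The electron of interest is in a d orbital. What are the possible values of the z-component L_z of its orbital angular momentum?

L_z ∈ {−2ℏ, −ℏ, 0, ℏ, 2ℏ}

A d state has l = 2.
L_z = m_l ℏ with m_l ranging from −l to +l in integer steps.
For l = 2: m_l ∈ {-2, -1, 0, 1, 2}.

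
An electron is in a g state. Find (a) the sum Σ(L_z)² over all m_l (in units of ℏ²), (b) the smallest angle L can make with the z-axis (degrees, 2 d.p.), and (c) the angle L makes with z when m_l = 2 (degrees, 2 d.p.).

The letter g corresponds to l = 4.
Σ m_l² = 60, so Σ(L_z)² = 60 ℏ².
cos θ_min = 4/√20, so θ_min ≈ 26.57°.
For m_l = 2: cos θ = 2/√20, θ ≈ 63.43°.

Σ(L_z)² = 60 ℏ²; θ_min ≈ 26.57°; θ(m_l=2) ≈ 63.43°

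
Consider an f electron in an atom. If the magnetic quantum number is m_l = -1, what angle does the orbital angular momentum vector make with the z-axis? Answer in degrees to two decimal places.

An f state has l = 3.
|L| = √(l(l+1)) ℏ = 2√3 ℏ.
L_z = m_l ℏ = −1ℏ.
cos θ = L_z/|L| = -1/√12, so θ ≈ 106.78°.

θ ≈ 106.78°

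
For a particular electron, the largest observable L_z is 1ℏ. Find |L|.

|L| = √2 ℏ ≈ 1.414ℏ

The maximum L_z equals lℏ, giving l = 1.
Then |L| = ℏ√(1·2) = √2 ℏ.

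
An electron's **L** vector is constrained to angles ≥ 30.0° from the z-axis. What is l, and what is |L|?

cos θ_min = l/√(l(l+1)) = √(l/(l+1)), so l/(l+1) = cos²(30.0°) = 0.7500.
l = cos²θ/sin²θ ≈ 3.
Then |L| = ℏ√(3·4) = 2√3 ℏ.

l = 3, |L| = 2√3 ℏ ≈ 3.464ℏ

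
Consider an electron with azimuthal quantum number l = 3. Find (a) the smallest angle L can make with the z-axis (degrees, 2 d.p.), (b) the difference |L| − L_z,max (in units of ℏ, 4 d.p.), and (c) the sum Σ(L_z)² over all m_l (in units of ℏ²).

θ_min ≈ 30.00°; |L|−L_z,max ≈ 0.4641ℏ; Σ(L_z)² = 28 ℏ²

cos θ_min = 3/√12, so θ_min ≈ 30.00°.
|L| − L_z,max = (2√3 − 3)ℏ ≈ 0.4641ℏ.
Σ m_l² = 28, so Σ(L_z)² = 28 ℏ².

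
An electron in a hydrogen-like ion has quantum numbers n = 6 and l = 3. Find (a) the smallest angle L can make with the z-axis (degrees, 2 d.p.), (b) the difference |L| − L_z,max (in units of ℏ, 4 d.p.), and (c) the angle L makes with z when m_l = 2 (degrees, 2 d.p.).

θ_min ≈ 30.00°; |L|−L_z,max ≈ 0.4641ℏ; θ(m_l=2) ≈ 54.74°

cos θ_min = 3/√12, so θ_min ≈ 30.00°.
|L| − L_z,max = (2√3 − 3)ℏ ≈ 0.4641ℏ.
For m_l = 2: cos θ = 2/√12, θ ≈ 54.74°.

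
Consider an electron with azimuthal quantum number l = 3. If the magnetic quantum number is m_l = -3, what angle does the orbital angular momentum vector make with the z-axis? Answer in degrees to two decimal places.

|L| = ℏ√(l(l+1)) = 2√3 ℏ.
L_z = m_l ℏ = −3ℏ.
cos θ = L_z/|L| = -3/√12, so θ ≈ 150.00°.

θ ≈ 150.00°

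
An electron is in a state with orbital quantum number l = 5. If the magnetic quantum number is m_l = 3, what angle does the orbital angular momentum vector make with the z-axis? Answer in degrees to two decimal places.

|L| = √(l(l+1)) ℏ = √30 ℏ.
L_z = m_l ℏ = 3ℏ.
cos θ = L_z/|L| = 3/√30, so θ ≈ 56.79°.

θ ≈ 56.79°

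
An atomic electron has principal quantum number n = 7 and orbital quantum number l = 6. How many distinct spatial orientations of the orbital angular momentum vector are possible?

13

The number of m_l values is 2l + 1 = 2·6 + 1 = 13.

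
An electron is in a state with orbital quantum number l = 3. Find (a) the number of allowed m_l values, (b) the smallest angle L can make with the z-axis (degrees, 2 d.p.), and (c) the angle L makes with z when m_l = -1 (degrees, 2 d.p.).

There are 2l+1 = 7 values of m_l.
cos θ_min = 3/√12, so θ_min ≈ 30.00°.
For m_l = -1: cos θ = -1/√12, θ ≈ 106.78°.

7 values; θ_min ≈ 30.00°; θ(m_l=-1) ≈ 106.78°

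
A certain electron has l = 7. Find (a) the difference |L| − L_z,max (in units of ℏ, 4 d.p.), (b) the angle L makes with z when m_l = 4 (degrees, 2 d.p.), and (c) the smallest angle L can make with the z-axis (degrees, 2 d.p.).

|L| − L_z,max = (2√14 − 7)ℏ ≈ 0.4833ℏ.
For m_l = 4: cos θ = 4/√56, θ ≈ 57.69°.
cos θ_min = 7/√56, so θ_min ≈ 20.70°.

|L|−L_z,max ≈ 0.4833ℏ; θ(m_l=4) ≈ 57.69°; θ_min ≈ 20.70°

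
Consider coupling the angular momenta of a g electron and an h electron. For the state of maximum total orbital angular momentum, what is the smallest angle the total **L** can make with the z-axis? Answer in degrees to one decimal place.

By the triangle rule, |l₁ − l₂| ≤ L ≤ l₁ + l₂.
L ∈ {1, 2, 3, 4, 5, 6, 7, 8, 9}.
The maximum is L = 9, with |L_tot| = ℏ√(9·10) = 3√10 ℏ.
The minimum angle with z is arccos(9/√90) ≈ 18.4°.

θ_min ≈ 18.4°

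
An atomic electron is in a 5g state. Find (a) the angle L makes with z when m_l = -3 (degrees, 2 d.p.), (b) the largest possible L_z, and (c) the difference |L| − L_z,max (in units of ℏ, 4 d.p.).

The 5g subshell has l = 4.
For m_l = -3: cos θ = -3/√20, θ ≈ 132.13°.
L_z,max = lℏ = 4ℏ.
|L| − L_z,max = (2√5 − 4)ℏ ≈ 0.4721ℏ.

θ(m_l=-3) ≈ 132.13°; L_z,max = 4ℏ; |L|−L_z,max ≈ 0.4721ℏ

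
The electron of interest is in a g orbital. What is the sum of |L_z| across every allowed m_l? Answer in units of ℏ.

Σ|L_z| = 20 ℏ

For a g orbital, l = 4.
m_l ∈ {-4, -3, -2, -1, 0, 1, 2, 3, 4}.
Σ|m_l| = l(l+1) = 20.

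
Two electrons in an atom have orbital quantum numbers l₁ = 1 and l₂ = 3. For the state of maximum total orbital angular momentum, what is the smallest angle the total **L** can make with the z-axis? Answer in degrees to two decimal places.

θ_min ≈ 26.57°

By the triangle rule, |l₁ − l₂| ≤ L ≤ l₁ + l₂.
Allowed values: L = 2, 3, 4.
The maximum is L = 4, with |L_tot| = ℏ√(4·5) = 2√5 ℏ.
The minimum angle with z is arccos(4/√20) ≈ 26.57°.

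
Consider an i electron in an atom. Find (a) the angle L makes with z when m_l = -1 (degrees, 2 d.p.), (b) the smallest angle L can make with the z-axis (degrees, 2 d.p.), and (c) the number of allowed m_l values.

θ(m_l=-1) ≈ 98.88°; θ_min ≈ 22.21°; 13 values

For an i orbital, l = 6.
For m_l = -1: cos θ = -1/√42, θ ≈ 98.88°.
cos θ_min = 6/√42, so θ_min ≈ 22.21°.
There are 2l+1 = 13 values of m_l.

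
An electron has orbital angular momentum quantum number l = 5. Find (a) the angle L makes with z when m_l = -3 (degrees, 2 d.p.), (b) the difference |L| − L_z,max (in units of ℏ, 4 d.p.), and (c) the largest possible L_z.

For m_l = -3: cos θ = -3/√30, θ ≈ 123.21°.
|L| − L_z,max = (√30 − 5)ℏ ≈ 0.4772ℏ.
L_z,max = lℏ = 5ℏ.

θ(m_l=-3) ≈ 123.21°; |L|−L_z,max ≈ 0.4772ℏ; L_z,max = 5ℏ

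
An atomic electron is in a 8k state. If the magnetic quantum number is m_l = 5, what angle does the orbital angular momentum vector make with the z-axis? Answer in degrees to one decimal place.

θ ≈ 48.1°

8k means n = 8, l = 7.
|L| = ℏ√(l(l+1)) = 2√14 ℏ.
L_z = m_l ℏ = 5ℏ.
cos θ = L_z/|L| = 5/√56, so θ ≈ 48.1°.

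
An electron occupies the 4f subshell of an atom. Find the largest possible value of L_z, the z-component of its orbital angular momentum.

For 4f, l = 3.
L_z = m_l ℏ with m_l ∈ {−3, …, 3}; the maximum is m_l = 3.

L_z,max = 3ℏ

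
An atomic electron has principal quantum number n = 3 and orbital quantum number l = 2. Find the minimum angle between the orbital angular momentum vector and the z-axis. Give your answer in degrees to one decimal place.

θ_min ≈ 35.3°

|L| = ℏ√(l(l+1)) = √6 ℏ.
The smallest angle corresponds to the largest L_z, i.e. m_l = l = 2, giving L_z = 2ℏ.
cos θ_min = 2/√6, so θ_min ≈ 35.3°.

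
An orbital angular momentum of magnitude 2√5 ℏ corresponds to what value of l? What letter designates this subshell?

l = 4 (g orbital)

Since |L|² = l(l+1)ℏ², l(l+1) = 20.
l² + l − 20 = 0 ⇒ l = 4.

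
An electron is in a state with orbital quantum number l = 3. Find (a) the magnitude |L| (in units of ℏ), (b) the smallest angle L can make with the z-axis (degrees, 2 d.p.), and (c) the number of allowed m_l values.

|L| = 2√3 ℏ ≈ 3.464ℏ; θ_min ≈ 30.00°; 7 values

|L| = ℏ√(3·4) = 2√3 ℏ ≈ 3.464ℏ.
cos θ_min = 3/√12, so θ_min ≈ 30.00°.
There are 2l+1 = 7 values of m_l.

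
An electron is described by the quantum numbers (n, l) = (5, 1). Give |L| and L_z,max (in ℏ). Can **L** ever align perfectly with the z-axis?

No: L_z,max = 1ℏ < |L| = √2 ℏ ≈ 1.414ℏ

|L| = √2 ℏ ≈ 1.4142ℏ, while L_z,max = lℏ = 1ℏ.
Since |L| > L_z,max, the vector can never point exactly along z; the closest it comes is θ_min = arccos(1/√2) ≈ 45.0°.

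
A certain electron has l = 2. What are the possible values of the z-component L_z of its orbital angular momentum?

L_z = m_l ℏ with m_l ranging from −l to +l in integer steps.
For l = 2: m_l ∈ {-2, -1, 0, 1, 2}.

L_z ∈ {−2ℏ, −ℏ, 0, ℏ, 2ℏ}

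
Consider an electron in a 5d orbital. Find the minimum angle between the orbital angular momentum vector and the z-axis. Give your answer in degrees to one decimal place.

θ_min ≈ 35.3°

5d means n = 5, l = 2.
|L| = √(l(l+1)) ℏ = √6 ℏ.
The smallest angle corresponds to the largest L_z, i.e. m_l = l = 2, giving L_z = 2ℏ.
cos θ_min = 2/√6, so θ_min ≈ 35.3°.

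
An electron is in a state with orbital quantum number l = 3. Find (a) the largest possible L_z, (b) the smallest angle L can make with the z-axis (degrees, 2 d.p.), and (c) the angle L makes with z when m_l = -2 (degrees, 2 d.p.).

L_z,max = lℏ = 3ℏ.
cos θ_min = 3/√12, so θ_min ≈ 30.00°.
For m_l = -2: cos θ = -2/√12, θ ≈ 125.26°.

L_z,max = 3ℏ; θ_min ≈ 30.00°; θ(m_l=-2) ≈ 125.26°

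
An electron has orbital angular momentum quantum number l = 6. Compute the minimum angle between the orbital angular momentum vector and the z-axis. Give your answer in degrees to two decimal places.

|L|² = l(l+1)ℏ² = 42ℏ², so |L| = √42 ℏ.
The smallest angle corresponds to the largest L_z, i.e. m_l = l = 6, giving L_z = 6ℏ.
cos θ_min = 6/√42, so θ_min ≈ 22.21°.

θ_min ≈ 22.21°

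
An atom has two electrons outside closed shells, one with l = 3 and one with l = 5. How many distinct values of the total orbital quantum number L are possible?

By the triangle rule, |l₁ − l₂| ≤ L ≤ l₁ + l₂.
Allowed values: L = 2, 3, 4, 5, 6, 7, 8.
That is 7 values.

7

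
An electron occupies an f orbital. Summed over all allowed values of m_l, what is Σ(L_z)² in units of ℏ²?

Σ(L_z)² = 28 ℏ²

For an f orbital, l = 3.
The allowed m_l values are -3, -2, -1, 0, 1, 2, 3.
Σ m_l² = l(l+1)(2l+1)/3 = 3·4·7/3 = 28.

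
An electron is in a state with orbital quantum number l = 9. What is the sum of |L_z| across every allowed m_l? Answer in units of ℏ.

Σ|L_z| = 90 ℏ

m_l runs from −9 to 9, i.e. {-9, -8, -7, -6, -5, -4, -3, -2, -1, 0, 1, 2, 3, 4, 5, 6, 7, 8, 9}.
Σ|m_l| = 2(1+2+…+9) = 90.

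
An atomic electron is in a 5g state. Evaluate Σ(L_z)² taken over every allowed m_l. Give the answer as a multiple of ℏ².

Σ(L_z)² = 60 ℏ²

5g means n = 5, l = 4.
m_l ∈ {-4, -3, -2, -1, 0, 1, 2, 3, 4}.
Σ m_l² = l(l+1)(2l+1)/3 = 4·5·9/3 = 60.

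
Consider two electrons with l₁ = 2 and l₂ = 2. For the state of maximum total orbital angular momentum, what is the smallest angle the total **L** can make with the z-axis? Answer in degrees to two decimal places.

L runs from |2 − 2| = 0 to 2 + 2 = 4.
Allowed values: L = 0, 1, 2, 3, 4.
The maximum is L = 4, with |L_tot| = ℏ√(4·5) = 2√5 ℏ.
The minimum angle with z is arccos(4/√20) ≈ 26.57°.

θ_min ≈ 26.57°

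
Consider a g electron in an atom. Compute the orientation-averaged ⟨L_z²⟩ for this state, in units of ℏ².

⟨L_z²⟩ = 6.667 ℏ²

The letter g corresponds to l = 4.
The allowed m_l values are -4, -3, -2, -1, 0, 1, 2, 3, 4.
⟨L_z²⟩ = ℏ²·l(l+1)/3 = 6.667ℏ².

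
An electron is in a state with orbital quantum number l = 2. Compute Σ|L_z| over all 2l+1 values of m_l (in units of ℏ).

m_l runs from −2 to 2, i.e. {-2, -1, 0, 1, 2}.
Σ|m_l| = 2·2(2+1)/2 = 6.

Σ|L_z| = 6 ℏ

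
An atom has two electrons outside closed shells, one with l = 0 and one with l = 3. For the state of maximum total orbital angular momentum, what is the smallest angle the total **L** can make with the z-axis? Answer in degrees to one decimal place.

L runs from |0 − 3| = 3 to 0 + 3 = 3.
So L can be 3.
The maximum is L = 3, with |L_tot| = ℏ√(3·4) = 2√3 ℏ.
The minimum angle with z is arccos(3/√12) ≈ 30.0°.

θ_min ≈ 30.0°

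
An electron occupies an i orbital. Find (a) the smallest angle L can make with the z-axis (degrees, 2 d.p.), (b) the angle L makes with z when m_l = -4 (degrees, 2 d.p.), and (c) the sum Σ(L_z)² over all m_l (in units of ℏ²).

θ_min ≈ 22.21°; θ(m_l=-4) ≈ 128.11°; Σ(L_z)² = 182 ℏ²

I corresponds to l = 6.
cos θ_min = 6/√42, so θ_min ≈ 22.21°.
For m_l = -4: cos θ = -4/√42, θ ≈ 128.11°.
Σ m_l² = 182, so Σ(L_z)² = 182 ℏ².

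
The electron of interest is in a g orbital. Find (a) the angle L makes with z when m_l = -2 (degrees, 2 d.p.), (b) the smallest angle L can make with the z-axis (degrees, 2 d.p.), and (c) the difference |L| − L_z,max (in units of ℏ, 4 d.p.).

A g state has l = 4.
For m_l = -2: cos θ = -2/√20, θ ≈ 116.57°.
cos θ_min = 4/√20, so θ_min ≈ 26.57°.
|L| − L_z,max = (2√5 − 4)ℏ ≈ 0.4721ℏ.

θ(m_l=-2) ≈ 116.57°; θ_min ≈ 26.57°; |L|−L_z,max ≈ 0.4721ℏ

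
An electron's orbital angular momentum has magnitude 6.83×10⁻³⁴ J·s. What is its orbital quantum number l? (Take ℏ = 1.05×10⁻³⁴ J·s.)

l = 6

Dividing by ℏ: |L|/ℏ ≈ 6.505.
l(l+1) ≈ 6.505² ≈ 42.31, so l = 6.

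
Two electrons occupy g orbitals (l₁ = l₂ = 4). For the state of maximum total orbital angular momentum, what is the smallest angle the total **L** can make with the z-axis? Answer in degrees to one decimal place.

θ_min ≈ 19.5°

By the triangle rule, |l₁ − l₂| ≤ L ≤ l₁ + l₂.
So L can be 0, 1, 2, 3, 4, 5, 6, 7, 8.
The maximum is L = 8, with |L_tot| = ℏ√(8·9) = 6√2 ℏ.
The minimum angle with z is arccos(8/√72) ≈ 19.5°.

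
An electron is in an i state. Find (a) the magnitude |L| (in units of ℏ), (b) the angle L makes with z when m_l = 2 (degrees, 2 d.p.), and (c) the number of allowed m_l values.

For an i orbital, l = 6.
|L| = ℏ√(6·7) = √42 ℏ ≈ 6.481ℏ.
For m_l = 2: cos θ = 2/√42, θ ≈ 72.02°.
There are 2l+1 = 13 values of m_l.

|L| = √42 ℏ ≈ 6.481ℏ; θ(m_l=2) ≈ 72.02°; 13 values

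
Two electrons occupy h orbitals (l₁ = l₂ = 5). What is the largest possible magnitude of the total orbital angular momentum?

|L_tot|_max = √110 ℏ ≈ 10.488ℏ

By the triangle rule, |l₁ − l₂| ≤ L ≤ l₁ + l₂.
Allowed values: L = 0, 1, 2, 3, 4, 5, 6, 7, 8, 9, 10.
The largest magnitude corresponds to L = 10: |L_tot| = ℏ√(10·11) = √110 ℏ.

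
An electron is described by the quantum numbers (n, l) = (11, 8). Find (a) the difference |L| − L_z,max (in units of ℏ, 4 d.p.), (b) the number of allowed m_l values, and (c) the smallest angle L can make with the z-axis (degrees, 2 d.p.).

|L| − L_z,max = (6√2 − 8)ℏ ≈ 0.4853ℏ.
There are 2l+1 = 17 values of m_l.
cos θ_min = 8/√72, so θ_min ≈ 19.47°.

|L|−L_z,max ≈ 0.4853ℏ; 17 values; θ_min ≈ 19.47°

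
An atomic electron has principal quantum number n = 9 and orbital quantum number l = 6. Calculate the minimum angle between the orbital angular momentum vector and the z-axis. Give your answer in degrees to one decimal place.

θ_min ≈ 22.2°

|L| = √(l(l+1)) ℏ = √42 ℏ.
The smallest angle corresponds to the largest L_z, i.e. m_l = l = 6, giving L_z = 6ℏ.
cos θ_min = 6/√42, so θ_min ≈ 22.2°.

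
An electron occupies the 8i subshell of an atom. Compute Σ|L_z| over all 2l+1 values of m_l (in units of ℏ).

8i means n = 8, l = 6.
The allowed m_l values are -6, -5, -4, -3, -2, -1, 0, 1, 2, 3, 4, 5, 6.
Σ|m_l| = l(l+1) = 42.

Σ|L_z| = 42 ℏ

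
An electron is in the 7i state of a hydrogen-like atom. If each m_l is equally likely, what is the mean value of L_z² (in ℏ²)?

⟨L_z²⟩ = 14 ℏ²

7i means n = 7, l = 6.
The allowed m_l values are -6, -5, -4, -3, -2, -1, 0, 1, 2, 3, 4, 5, 6.
⟨L_z²⟩ = ℏ²·(Σ m_l²)/(2l+1) = ℏ²·182/13 = 14ℏ².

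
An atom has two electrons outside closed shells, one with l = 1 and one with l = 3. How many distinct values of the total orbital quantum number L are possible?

3

Angular momentum addition gives L = |l₁ − l₂|, …, l₁ + l₂.
L ∈ {2, 3, 4}.
That is 3 values.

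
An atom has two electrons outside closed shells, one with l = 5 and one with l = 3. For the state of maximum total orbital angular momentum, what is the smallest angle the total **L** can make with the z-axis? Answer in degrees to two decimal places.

The total orbital quantum number L ranges from |l₁ − l₂| to l₁ + l₂ in integer steps.
So L can be 2, 3, 4, 5, 6, 7, 8.
The maximum is L = 8, with |L_tot| = ℏ√(8·9) = 6√2 ℏ.
The minimum angle with z is arccos(8/√72) ≈ 19.47°.

θ_min ≈ 19.47°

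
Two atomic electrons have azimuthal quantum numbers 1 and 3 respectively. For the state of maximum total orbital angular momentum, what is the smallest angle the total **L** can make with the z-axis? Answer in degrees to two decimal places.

Angular momentum addition gives L = |l₁ − l₂|, …, l₁ + l₂.
L ∈ {2, 3, 4}.
The maximum is L = 4, with |L_tot| = ℏ√(4·5) = 2√5 ℏ.
The minimum angle with z is arccos(4/√20) ≈ 26.57°.

θ_min ≈ 26.57°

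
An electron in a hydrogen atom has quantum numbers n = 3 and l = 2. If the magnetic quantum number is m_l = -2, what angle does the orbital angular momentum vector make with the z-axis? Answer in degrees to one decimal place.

θ ≈ 144.7°

|L| = √(l(l+1)) ℏ = √6 ℏ.
L_z = m_l ℏ = −2ℏ.
cos θ = L_z/|L| = -2/√6, so θ ≈ 144.7°.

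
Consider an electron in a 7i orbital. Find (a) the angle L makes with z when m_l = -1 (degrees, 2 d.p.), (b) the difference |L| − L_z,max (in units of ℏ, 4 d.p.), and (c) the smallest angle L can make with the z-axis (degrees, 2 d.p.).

For 7i, l = 6.
For m_l = -1: cos θ = -1/√42, θ ≈ 98.88°.
|L| − L_z,max = (√42 − 6)ℏ ≈ 0.4807ℏ.
cos θ_min = 6/√42, so θ_min ≈ 22.21°.

θ(m_l=-1) ≈ 98.88°; |L|−L_z,max ≈ 0.4807ℏ; θ_min ≈ 22.21°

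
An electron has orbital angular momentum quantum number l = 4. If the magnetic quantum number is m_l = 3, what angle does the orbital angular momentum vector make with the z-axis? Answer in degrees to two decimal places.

|L| = ℏ√(l(l+1)) = 2√5 ℏ.
L_z = m_l ℏ = 3ℏ.
cos θ = L_z/|L| = 3/√20, so θ ≈ 47.87°.

θ ≈ 47.87°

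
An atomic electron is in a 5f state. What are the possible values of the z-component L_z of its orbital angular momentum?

L_z ∈ {−3ℏ, −2ℏ, −ℏ, 0, ℏ, 2ℏ, 3ℏ}

5f means n = 5, l = 3.
L_z = m_l ℏ with m_l ranging from −l to +l in integer steps.
For l = 3: m_l ∈ {-3, -2, -1, 0, 1, 2, 3}.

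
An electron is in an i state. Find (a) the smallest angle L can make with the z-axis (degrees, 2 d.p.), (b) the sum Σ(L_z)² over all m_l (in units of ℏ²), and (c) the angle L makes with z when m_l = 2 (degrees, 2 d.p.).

I corresponds to l = 6.
cos θ_min = 6/√42, so θ_min ≈ 22.21°.
Σ m_l² = 182, so Σ(L_z)² = 182 ℏ².
For m_l = 2: cos θ = 2/√42, θ ≈ 72.02°.

θ_min ≈ 22.21°; Σ(L_z)² = 182 ℏ²; θ(m_l=2) ≈ 72.02°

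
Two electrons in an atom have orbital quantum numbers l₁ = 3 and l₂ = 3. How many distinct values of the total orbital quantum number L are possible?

L runs from |3 − 3| = 0 to 3 + 3 = 6.
So L can be 0, 1, 2, 3, 4, 5, 6.
That is 7 values.

7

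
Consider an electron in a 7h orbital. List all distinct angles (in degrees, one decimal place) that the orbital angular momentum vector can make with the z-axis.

For 7h, l = 5.
|L|² = l(l+1)ℏ² = 30ℏ², so |L| = √30 ℏ.
cos θ = m_l/√30 for each m_l ∈ {-5, -4, -3, -2, -1, 0, 1, 2, 3, 4, 5}.

θ ∈ {24.1°, 43.1°, 56.8°, 68.6°, 79.5°, 90.0°, 100.5°, 111.4°, 123.2°, 136.9°, 155.9°}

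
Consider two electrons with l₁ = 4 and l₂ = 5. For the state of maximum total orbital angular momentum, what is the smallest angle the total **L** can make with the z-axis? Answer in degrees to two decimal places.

θ_min ≈ 18.43°

The total orbital quantum number L ranges from |l₁ − l₂| to l₁ + l₂ in integer steps.
L ∈ {1, 2, 3, 4, 5, 6, 7, 8, 9}.
The maximum is L = 9, with |L_tot| = ℏ√(9·10) = 3√10 ℏ.
The minimum angle with z is arccos(9/√90) ≈ 18.43°.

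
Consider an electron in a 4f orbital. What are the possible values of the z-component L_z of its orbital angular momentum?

The 4f subshell has l = 3.
L_z = m_l ℏ with m_l ranging from −l to +l in integer steps.
For l = 3: m_l ∈ {-3, -2, -1, 0, 1, 2, 3}.

L_z ∈ {−3ℏ, −2ℏ, −ℏ, 0, ℏ, 2ℏ, 3ℏ}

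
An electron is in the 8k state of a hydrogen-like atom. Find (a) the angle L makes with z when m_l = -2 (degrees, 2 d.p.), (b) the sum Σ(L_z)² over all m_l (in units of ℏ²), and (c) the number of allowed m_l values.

For 8k, l = 7.
For m_l = -2: cos θ = -2/√56, θ ≈ 105.50°.
Σ m_l² = 280, so Σ(L_z)² = 280 ℏ².
There are 2l+1 = 15 values of m_l.

θ(m_l=-2) ≈ 105.50°; Σ(L_z)² = 280 ℏ²; 15 values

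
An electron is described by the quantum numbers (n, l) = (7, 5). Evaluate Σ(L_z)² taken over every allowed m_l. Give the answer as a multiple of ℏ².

The allowed m_l values are -5, -4, -3, -2, -1, 0, 1, 2, 3, 4, 5.
Σ m_l² = 2·(1 + 4 + 9 + 16 + 25) = 110.

Σ(L_z)² = 110 ℏ²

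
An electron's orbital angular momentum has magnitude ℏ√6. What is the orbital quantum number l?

(|L|/ℏ)² = l(l+1) = 6.
Solving: l = 2.

l = 2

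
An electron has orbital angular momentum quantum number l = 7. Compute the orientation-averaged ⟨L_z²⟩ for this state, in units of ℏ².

The allowed m_l values are -7, -6, -5, -4, -3, -2, -1, 0, 1, 2, 3, 4, 5, 6, 7.
⟨L_z²⟩ = ℏ²·l(l+1)/3 = 18.67ℏ².

⟨L_z²⟩ = 18.67 ℏ²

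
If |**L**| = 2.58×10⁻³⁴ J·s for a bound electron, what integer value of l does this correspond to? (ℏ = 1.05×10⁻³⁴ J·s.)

|L|/ℏ = (2.58×10⁻³⁴)/(1.05×10⁻³⁴) ≈ 2.457.
(|L|/ℏ)² = l(l+1) ≈ 6.04 ⇒ l = 2.

l = 2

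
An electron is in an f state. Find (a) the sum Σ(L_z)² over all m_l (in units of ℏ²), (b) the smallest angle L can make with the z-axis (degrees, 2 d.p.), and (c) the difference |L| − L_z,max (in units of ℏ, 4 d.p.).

For an f orbital, l = 3.
Σ m_l² = 28, so Σ(L_z)² = 28 ℏ².
cos θ_min = 3/√12, so θ_min ≈ 30.00°.
|L| − L_z,max = (2√3 − 3)ℏ ≈ 0.4641ℏ.

Σ(L_z)² = 28 ℏ²; θ_min ≈ 30.00°; |L|−L_z,max ≈ 0.4641ℏ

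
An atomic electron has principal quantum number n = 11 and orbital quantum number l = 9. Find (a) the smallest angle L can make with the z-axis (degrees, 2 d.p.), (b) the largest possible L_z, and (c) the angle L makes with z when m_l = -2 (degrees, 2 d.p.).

θ_min ≈ 18.43°; L_z,max = 9ℏ; θ(m_l=-2) ≈ 102.17°

cos θ_min = 9/√90, so θ_min ≈ 18.43°.
L_z,max = lℏ = 9ℏ.
For m_l = -2: cos θ = -2/√90, θ ≈ 102.17°.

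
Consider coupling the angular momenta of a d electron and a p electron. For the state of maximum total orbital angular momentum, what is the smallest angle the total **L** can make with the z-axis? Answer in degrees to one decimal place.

Angular momentum addition gives L = |l₁ − l₂|, …, l₁ + l₂.
L ∈ {1, 2, 3}.
The maximum is L = 3, with |L_tot| = ℏ√(3·4) = 2√3 ℏ.
The minimum angle with z is arccos(3/√12) ≈ 30.0°.

θ_min ≈ 30.0°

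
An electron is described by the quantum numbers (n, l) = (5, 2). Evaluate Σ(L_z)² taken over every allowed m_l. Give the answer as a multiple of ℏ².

The allowed m_l values are -2, -1, 0, 1, 2.
Σ m_l² = 2·(1 + 4) = 10.

Σ(L_z)² = 10 ℏ²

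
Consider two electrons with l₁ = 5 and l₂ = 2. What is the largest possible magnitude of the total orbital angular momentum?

Angular momentum addition gives L = |l₁ − l₂|, …, l₁ + l₂.
So L can be 3, 4, 5, 6, 7.
The largest magnitude corresponds to L = 7: |L_tot| = ℏ√(7·8) = 2√14 ℏ.

|L_tot|_max = 2√14 ℏ ≈ 7.483ℏ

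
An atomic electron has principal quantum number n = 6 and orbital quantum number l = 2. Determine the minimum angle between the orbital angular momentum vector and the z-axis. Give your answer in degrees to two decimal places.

θ_min ≈ 35.26°

|L| = √(l(l+1)) ℏ = √6 ℏ.
The smallest angle corresponds to the largest L_z, i.e. m_l = l = 2, giving L_z = 2ℏ.
cos θ_min = 2/√6, so θ_min ≈ 35.26°.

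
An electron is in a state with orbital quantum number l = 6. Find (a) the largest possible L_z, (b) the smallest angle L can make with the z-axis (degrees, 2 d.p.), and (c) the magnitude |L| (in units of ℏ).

L_z,max = 6ℏ; θ_min ≈ 22.21°; |L| = √42 ℏ ≈ 6.481ℏ

L_z,max = lℏ = 6ℏ.
cos θ_min = 6/√42, so θ_min ≈ 22.21°.
|L| = ℏ√(6·7) = √42 ℏ ≈ 6.481ℏ.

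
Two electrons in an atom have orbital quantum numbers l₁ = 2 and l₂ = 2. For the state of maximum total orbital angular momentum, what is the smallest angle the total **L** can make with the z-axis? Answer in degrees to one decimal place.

θ_min ≈ 26.6°

Angular momentum addition gives L = |l₁ − l₂|, …, l₁ + l₂.
Allowed values: L = 0, 1, 2, 3, 4.
The maximum is L = 4, with |L_tot| = ℏ√(4·5) = 2√5 ℏ.
The minimum angle with z is arccos(4/√20) ≈ 26.6°.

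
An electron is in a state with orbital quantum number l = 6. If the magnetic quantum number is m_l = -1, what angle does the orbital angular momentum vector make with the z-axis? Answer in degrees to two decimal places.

θ ≈ 98.88°

|L| = ℏ√(l(l+1)) = √42 ℏ.
L_z = m_l ℏ = −1ℏ.
cos θ = L_z/|L| = -1/√42, so θ ≈ 98.88°.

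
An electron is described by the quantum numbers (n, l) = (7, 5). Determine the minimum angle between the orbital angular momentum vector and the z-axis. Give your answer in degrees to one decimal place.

θ_min ≈ 24.1°

|L| = √(l(l+1)) ℏ = √30 ℏ.
The smallest angle corresponds to the largest L_z, i.e. m_l = l = 5, giving L_z = 5ℏ.
cos θ_min = 5/√30, so θ_min ≈ 24.1°.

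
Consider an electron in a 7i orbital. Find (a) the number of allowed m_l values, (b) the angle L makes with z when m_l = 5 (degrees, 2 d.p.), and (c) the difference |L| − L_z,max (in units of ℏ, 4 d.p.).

13 values; θ(m_l=5) ≈ 39.51°; |L|−L_z,max ≈ 0.4807ℏ

The 7i subshell has l = 6.
There are 2l+1 = 13 values of m_l.
For m_l = 5: cos θ = 5/√42, θ ≈ 39.51°.
|L| − L_z,max = (√42 − 6)ℏ ≈ 0.4807ℏ.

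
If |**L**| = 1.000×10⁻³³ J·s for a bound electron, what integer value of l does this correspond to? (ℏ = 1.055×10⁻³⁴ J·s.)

l = 9

Dividing by ℏ: |L|/ℏ ≈ 9.479.
l(l+1) ≈ 9.479² ≈ 89.85, so l = 9.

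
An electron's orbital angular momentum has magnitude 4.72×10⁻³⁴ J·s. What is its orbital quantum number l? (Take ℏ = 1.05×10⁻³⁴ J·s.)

l = 4

In units of ℏ, |L| ≈ 4.495.
Set l(l+1) = 20.21; the integer solution is l = 4.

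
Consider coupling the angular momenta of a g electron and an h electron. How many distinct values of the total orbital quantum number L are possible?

9

The total orbital quantum number L ranges from |l₁ − l₂| to l₁ + l₂ in integer steps.
So L can be 1, 2, 3, 4, 5, 6, 7, 8, 9.
That is 9 values.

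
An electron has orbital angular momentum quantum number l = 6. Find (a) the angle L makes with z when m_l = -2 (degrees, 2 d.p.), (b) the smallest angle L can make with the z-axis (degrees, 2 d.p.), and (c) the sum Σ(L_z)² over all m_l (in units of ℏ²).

For m_l = -2: cos θ = -2/√42, θ ≈ 107.98°.
cos θ_min = 6/√42, so θ_min ≈ 22.21°.
Σ m_l² = 182, so Σ(L_z)² = 182 ℏ².

θ(m_l=-2) ≈ 107.98°; θ_min ≈ 22.21°; Σ(L_z)² = 182 ℏ²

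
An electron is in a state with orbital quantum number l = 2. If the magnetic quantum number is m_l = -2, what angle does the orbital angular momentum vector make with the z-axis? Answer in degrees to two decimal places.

|L| = √(l(l+1)) ℏ = √6 ℏ.
L_z = m_l ℏ = −2ℏ.
cos θ = L_z/|L| = -2/√6, so θ ≈ 144.74°.

θ ≈ 144.74°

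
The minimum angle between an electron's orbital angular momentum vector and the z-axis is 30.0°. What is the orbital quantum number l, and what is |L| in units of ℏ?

cos²θ_min = l/(l+1) = 0.7500.
Thus l = 0.7500/(1 − 0.7500) ≈ 3.
Then |L| = ℏ√(3·4) = 2√3 ℏ.

l = 3, |L| = 2√3 ℏ ≈ 3.464ℏ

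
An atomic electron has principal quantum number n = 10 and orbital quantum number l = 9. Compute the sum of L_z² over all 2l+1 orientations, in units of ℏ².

The allowed m_l values are -9, -8, -7, -6, -5, -4, -3, -2, -1, 0, 1, 2, 3, 4, 5, 6, 7, 8, 9.
Summing m² from −9 to 9: Σ m_l² = 570.

Σ(L_z)² = 570 ℏ²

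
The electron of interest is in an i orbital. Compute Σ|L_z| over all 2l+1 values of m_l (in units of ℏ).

Σ|L_z| = 42 ℏ

The letter i corresponds to l = 6.
m_l runs from −6 to 6, i.e. {-6, -5, -4, -3, -2, -1, 0, 1, 2, 3, 4, 5, 6}.
Σ|m_l| = 2·6(6+1)/2 = 42.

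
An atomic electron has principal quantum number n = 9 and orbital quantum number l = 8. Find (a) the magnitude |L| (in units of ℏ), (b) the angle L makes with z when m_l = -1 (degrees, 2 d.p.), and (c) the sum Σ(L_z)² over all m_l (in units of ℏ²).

|L| = 6√2 ℏ ≈ 8.485ℏ; θ(m_l=-1) ≈ 96.77°; Σ(L_z)² = 408 ℏ²

|L| = ℏ√(8·9) = 6√2 ℏ ≈ 8.485ℏ.
For m_l = -1: cos θ = -1/√72, θ ≈ 96.77°.
Σ m_l² = 408, so Σ(L_z)² = 408 ℏ².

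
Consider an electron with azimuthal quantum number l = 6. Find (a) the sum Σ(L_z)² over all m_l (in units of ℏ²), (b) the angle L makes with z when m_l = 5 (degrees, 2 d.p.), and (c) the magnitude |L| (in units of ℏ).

Σ(L_z)² = 182 ℏ²; θ(m_l=5) ≈ 39.51°; |L| = √42 ℏ ≈ 6.481ℏ

Σ m_l² = 182, so Σ(L_z)² = 182 ℏ².
For m_l = 5: cos θ = 5/√42, θ ≈ 39.51°.
|L| = ℏ√(6·7) = √42 ℏ ≈ 6.481ℏ.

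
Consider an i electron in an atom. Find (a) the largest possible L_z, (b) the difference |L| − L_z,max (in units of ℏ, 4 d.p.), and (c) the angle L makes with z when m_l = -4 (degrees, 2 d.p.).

L_z,max = 6ℏ; |L|−L_z,max ≈ 0.4807ℏ; θ(m_l=-4) ≈ 128.11°

The letter i corresponds to l = 6.
L_z,max = lℏ = 6ℏ.
|L| − L_z,max = (√42 − 6)ℏ ≈ 0.4807ℏ.
For m_l = -4: cos θ = -4/√42, θ ≈ 128.11°.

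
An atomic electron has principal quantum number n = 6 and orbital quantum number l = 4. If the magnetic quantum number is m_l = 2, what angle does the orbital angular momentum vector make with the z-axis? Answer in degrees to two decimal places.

θ ≈ 63.43°

|L| = √(l(l+1)) ℏ = 2√5 ℏ.
L_z = m_l ℏ = 2ℏ.
cos θ = L_z/|L| = 2/√20, so θ ≈ 63.43°.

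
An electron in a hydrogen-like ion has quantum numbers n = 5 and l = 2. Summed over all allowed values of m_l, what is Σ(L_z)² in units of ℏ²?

m_l runs from −2 to 2, i.e. {-2, -1, 0, 1, 2}.
Summing m² from −2 to 2: Σ m_l² = 10.

Σ(L_z)² = 10 ℏ²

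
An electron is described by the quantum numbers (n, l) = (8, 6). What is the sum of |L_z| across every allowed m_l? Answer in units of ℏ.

m_l runs from −6 to 6, i.e. {-6, -5, -4, -3, -2, -1, 0, 1, 2, 3, 4, 5, 6}.
Σ|m_l| = 2(1+2+…+6) = 42.

Σ|L_z| = 42 ℏ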